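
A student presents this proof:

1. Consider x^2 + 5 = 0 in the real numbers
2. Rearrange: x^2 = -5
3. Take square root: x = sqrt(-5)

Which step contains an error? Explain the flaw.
Step 3: Take square root: x = sqrt(-5)

Step 3 takes the square root of -5, which is negative. In the real number system, the square root of a negative number is undefined. The equation x^2 + 5 = 0 has no real solutions. Square roots of negative numbers only exist in the complex numbers.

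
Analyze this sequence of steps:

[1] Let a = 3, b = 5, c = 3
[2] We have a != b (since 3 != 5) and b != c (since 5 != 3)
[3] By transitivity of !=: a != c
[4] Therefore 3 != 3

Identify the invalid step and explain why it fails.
Step 3: By transitivity of !=: a != c

Step 3 incorrectly applies transitivity to the '!=' relation. Transitivity states: if a R b and b R c, then a R c. However, '!=' is not transitive. Counterexample: 3 != 5 and 5 != 3, but 3 = 3 (both equal 3). Transitivity holds for relations like <, <=, =, but not for !=.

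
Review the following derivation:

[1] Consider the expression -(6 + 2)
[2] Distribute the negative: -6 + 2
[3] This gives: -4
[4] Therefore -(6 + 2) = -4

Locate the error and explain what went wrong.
Step 2: Distribute the negative: -6 + 2

Step 2 incorrectly distributes the negative sign. The correct distribution is -(6 + 2) = -6 - 2 = -8. The negative must be applied to both terms, not just the first. The error treats -(6 + 2) as -6 + 2, which equals -4 instead of -8.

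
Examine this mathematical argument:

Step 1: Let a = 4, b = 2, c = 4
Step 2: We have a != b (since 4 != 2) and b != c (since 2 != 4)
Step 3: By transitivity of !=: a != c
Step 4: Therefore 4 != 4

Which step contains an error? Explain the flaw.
Step 3: By transitivity of !=: a != c

Step 3 incorrectly applies transitivity to the '!=' relation. Transitivity states: if a R b and b R c, then a R c. However, '!=' is not transitive. Counterexample: 4 != 2 and 2 != 4, but 4 = 4 (both equal 4). Transitivity holds for relations like <, <=, =, but not for !=.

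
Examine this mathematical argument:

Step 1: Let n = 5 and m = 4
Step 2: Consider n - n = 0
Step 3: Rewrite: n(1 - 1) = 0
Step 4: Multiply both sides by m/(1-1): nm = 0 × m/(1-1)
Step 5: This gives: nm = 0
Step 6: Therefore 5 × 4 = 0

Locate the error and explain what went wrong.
Step 4: Multiply both sides by m/(1-1): nm = 0 × m/(1-1)

Step 4 multiplies both sides by m/(1-1). However, 1-1 = 0, so this is multiplication by m/0, which is undefined. We cannot multiply by an undefined expression.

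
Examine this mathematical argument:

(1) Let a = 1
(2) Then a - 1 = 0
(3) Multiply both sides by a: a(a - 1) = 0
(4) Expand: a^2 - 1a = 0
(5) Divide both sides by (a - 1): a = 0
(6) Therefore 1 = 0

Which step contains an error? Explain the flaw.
Step 5: Divide both sides by (a - 1): a = 0

Step 5 divides both sides by (a - 1). However, since a = 1, we have (a - 1) = 0. Division by zero is undefined, making this step invalid.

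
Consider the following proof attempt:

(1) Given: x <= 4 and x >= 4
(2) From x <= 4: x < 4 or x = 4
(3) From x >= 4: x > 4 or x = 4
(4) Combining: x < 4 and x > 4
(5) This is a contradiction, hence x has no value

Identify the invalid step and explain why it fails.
Step 4: Combining: x < 4 and x > 4

Step 4 incorrectly combines the conditions. From x <= 4 and x >= 4, the intersection is x = 4. The error treats the 'or' cases as 'and' requirements. The correct conclusion is that x = 4 is the unique solution, not that no solution exists.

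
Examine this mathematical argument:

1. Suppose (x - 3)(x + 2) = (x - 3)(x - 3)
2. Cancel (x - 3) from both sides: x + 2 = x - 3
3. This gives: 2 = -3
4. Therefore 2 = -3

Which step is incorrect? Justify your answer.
Step 2: Cancel (x - 3) from both sides: x + 2 = x - 3

Step 2 cancels (x - 3) from both sides. This is only valid if (x - 3) ≠ 0, i.e., x ≠ 3. When x = 3, both sides equal zero regardless of the other factors. The correct approach requires considering x = 3 as a separate case.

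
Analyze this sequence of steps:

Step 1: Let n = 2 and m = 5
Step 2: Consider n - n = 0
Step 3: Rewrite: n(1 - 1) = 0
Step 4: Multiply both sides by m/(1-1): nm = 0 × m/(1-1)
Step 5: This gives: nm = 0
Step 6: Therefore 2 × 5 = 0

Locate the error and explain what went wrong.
Step 4: Multiply both sides by m/(1-1): nm = 0 × m/(1-1)

Step 4 multiplies both sides by m/(1-1). However, 1-1 = 0, so this is multiplication by m/0, which is undefined. We cannot multiply by an undefined expression.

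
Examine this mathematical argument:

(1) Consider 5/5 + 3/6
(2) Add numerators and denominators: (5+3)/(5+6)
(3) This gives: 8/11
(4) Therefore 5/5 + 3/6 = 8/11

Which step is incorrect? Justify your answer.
Step 2: Add numerators and denominators: (5+3)/(5+6)

Step 2 incorrectly adds fractions by separately adding numerators and denominators. This is wrong. The correct method requires a common denominator: 5/5 + 3/6 = (5×6 + 3×5)/(5×6) = 45/30 = 3/2. The method used gives 8/11, which is different.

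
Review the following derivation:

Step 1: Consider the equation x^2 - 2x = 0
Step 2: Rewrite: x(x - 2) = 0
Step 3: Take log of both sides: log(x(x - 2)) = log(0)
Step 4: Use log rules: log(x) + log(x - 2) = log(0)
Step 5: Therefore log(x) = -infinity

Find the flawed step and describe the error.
Step 3: Take log of both sides: log(x(x - 2)) = log(0)

Step 3 takes the logarithm of both sides, resulting in log(0) on the right side. The logarithm is only defined for positive numbers; log(0) is undefined (approaches negative infinity). This operation is invalid.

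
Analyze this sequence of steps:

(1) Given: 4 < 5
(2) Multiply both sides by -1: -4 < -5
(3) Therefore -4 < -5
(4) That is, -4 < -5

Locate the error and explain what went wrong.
Step 2: Multiply both sides by -1: -4 < -5

Step 2 multiplies both sides by -1 but fails to reverse the inequality sign. When multiplying (or dividing) an inequality by a negative number, the direction must be reversed. Since 4 < 5, we should get -4 > -5, i.e., -4 > -5.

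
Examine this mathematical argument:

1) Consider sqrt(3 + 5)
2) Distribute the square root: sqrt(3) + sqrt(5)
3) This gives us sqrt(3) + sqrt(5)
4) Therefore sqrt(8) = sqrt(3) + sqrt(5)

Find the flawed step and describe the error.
Step 2: Distribute the square root: sqrt(3) + sqrt(5)

Step 2 incorrectly 'distributes' the square root over addition. The square root function does not distribute: sqrt(a + b) ≠ sqrt(a) + sqrt(b). In fact, sqrt(3 + 5) = sqrt(8) ≈ 2.8284, while sqrt(3) + sqrt(5) ≈ 3.9681.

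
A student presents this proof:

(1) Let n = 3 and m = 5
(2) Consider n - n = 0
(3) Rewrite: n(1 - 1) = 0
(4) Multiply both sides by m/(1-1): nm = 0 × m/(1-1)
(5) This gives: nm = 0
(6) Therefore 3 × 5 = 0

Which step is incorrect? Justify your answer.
Step 4: Multiply both sides by m/(1-1): nm = 0 × m/(1-1)

Step 4 multiplies both sides by m/(1-1). However, 1-1 = 0, so this is multiplication by m/0, which is undefined. We cannot multiply by an undefined expression.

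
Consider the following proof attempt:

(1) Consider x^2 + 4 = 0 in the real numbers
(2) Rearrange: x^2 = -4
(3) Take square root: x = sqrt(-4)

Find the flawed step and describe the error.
Step 3: Take square root: x = sqrt(-4)

Step 3 takes the square root of -4, which is negative. In the real number system, the square root of a negative number is undefined. The equation x^2 + 4 = 0 has no real solutions. Square roots of negative numbers only exist in the complex numbers.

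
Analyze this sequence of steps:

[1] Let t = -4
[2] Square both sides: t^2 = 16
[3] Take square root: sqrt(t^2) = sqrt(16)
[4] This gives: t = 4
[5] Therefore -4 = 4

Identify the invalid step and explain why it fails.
Step 4: This gives: t = 4

Step 4 incorrectly states that sqrt(t^2) = t. The correct identity is sqrt(t^2) = |t|. Since t = -4 < 0, we have sqrt(t^2) = |-4| = 4, not t = -4.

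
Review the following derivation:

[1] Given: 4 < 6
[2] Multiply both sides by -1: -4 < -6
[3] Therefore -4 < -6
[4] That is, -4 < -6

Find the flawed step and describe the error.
Step 2: Multiply both sides by -1: -4 < -6

Step 2 multiplies both sides by -1 but fails to reverse the inequality sign. When multiplying (or dividing) an inequality by a negative number, the direction must be reversed. Since 4 < 6, we should get -4 > -6, i.e., -4 > -6.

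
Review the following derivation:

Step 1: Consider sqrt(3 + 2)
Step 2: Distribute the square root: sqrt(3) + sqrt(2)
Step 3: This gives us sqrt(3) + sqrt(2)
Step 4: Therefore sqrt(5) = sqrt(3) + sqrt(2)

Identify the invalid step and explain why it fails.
Step 2: Distribute the square root: sqrt(3) + sqrt(2)

Step 2 incorrectly 'distributes' the square root over addition. The square root function does not distribute: sqrt(a + b) ≠ sqrt(a) + sqrt(b). In fact, sqrt(3 + 2) = sqrt(5) ≈ 2.2361, while sqrt(3) + sqrt(2) ≈ 3.1463.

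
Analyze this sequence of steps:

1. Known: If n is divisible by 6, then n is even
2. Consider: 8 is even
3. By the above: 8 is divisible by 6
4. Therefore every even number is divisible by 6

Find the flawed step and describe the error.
Step 3: By the above: 8 is divisible by 6

Step 3 commits the fallacy of affirming the consequent. The known fact 'divisible by 6 → even' does NOT imply 'even → divisible by 6'. That would be the converse, which is false. For example, 8 is even but 8 ÷ 6 = 1.33, which is not an integer.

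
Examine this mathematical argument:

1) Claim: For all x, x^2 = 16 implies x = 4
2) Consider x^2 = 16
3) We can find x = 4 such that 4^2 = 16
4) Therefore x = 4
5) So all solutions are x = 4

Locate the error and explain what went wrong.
Step 4: Therefore x = 4

Step 4 incorrectly concludes that x = 4 is the only solution. The proof shows that x = 4 is A solution (existence), but does not show it is the ONLY solution (uniqueness). In fact, x = -4 is also a solution since (-4)^2 = 16. Finding one solution doesn't prove there are no others.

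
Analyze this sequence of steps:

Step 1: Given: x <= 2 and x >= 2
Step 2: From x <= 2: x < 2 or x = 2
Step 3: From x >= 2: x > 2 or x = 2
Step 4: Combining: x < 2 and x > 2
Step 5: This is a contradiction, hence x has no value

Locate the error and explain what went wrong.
Step 4: Combining: x < 2 and x > 2

Step 4 incorrectly combines the conditions. From x <= 2 and x >= 2, the intersection is x = 2. The error treats the 'or' cases as 'and' requirements. The correct conclusion is that x = 2 is the unique solution, not that no solution exists.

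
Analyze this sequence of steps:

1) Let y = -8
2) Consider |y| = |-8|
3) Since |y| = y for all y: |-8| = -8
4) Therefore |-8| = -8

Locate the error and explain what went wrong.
Step 3: Since |y| = y for all y: |-8| = -8

Step 3 incorrectly states that |y| = y for all y. The correct definition is |y| = y when y >= 0, and |y| = -y when y < 0. Since -8 < 0, we have |-8| = -(-8) = 8, not -8.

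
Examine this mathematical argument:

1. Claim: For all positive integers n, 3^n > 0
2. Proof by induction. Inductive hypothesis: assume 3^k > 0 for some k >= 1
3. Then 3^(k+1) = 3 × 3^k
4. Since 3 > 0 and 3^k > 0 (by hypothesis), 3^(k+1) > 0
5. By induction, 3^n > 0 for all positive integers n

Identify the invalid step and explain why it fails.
Step 5: By induction, 3^n > 0 for all positive integers n

Step 5 concludes the proof by induction, but no base case was ever established. A valid induction proof requires: (1) a base case proving 3^1 > 0, and (2) an inductive step showing IF 3^k > 0 THEN 3^(k+1) > 0. Steps 2-4 correctly establish the inductive step, but without the base case the conclusion in step 5 does not follow.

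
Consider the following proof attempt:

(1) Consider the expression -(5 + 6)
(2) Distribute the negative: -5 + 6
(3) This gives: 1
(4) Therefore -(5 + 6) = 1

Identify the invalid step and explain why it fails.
Step 2: Distribute the negative: -5 + 6

Step 2 incorrectly distributes the negative sign. The correct distribution is -(5 + 6) = -5 - 6 = -11. The negative must be applied to both terms, not just the first. The error treats -(5 + 6) as -5 + 6, which equals 1 instead of -11.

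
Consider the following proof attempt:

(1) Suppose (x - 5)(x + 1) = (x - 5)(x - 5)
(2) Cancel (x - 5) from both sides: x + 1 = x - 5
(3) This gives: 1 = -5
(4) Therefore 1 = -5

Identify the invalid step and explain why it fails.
Step 2: Cancel (x - 5) from both sides: x + 1 = x - 5

Step 2 cancels (x - 5) from both sides. This is only valid if (x - 5) ≠ 0, i.e., x ≠ 5. When x = 5, both sides equal zero regardless of the other factors. The correct approach requires considering x = 5 as a separate case.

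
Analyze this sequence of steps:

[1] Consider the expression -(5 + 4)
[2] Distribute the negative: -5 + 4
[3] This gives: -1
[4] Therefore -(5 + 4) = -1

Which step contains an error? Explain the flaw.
Step 2: Distribute the negative: -5 + 4

Step 2 incorrectly distributes the negative sign. The correct distribution is -(5 + 4) = -5 - 4 = -9. The negative must be applied to both terms, not just the first. The error treats -(5 + 4) as -5 + 4, which equals -1 instead of -9.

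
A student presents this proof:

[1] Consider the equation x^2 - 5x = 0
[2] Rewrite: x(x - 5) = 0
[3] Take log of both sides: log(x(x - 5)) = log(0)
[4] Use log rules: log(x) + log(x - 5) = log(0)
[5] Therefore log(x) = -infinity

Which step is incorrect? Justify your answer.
Step 3: Take log of both sides: log(x(x - 5)) = log(0)

Step 3 takes the logarithm of both sides, resulting in log(0) on the right side. The logarithm is only defined for positive numbers; log(0) is undefined (approaches negative infinity). This operation is invalid.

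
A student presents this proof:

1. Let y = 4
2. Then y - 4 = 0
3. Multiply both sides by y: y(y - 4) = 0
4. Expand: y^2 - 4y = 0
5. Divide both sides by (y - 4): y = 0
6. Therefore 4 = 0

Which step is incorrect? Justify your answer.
Step 5: Divide both sides by (y - 4): y = 0

Step 5 divides both sides by (y - 4). However, since y = 4, we have (y - 4) = 0. Division by zero is undefined, making this step invalid.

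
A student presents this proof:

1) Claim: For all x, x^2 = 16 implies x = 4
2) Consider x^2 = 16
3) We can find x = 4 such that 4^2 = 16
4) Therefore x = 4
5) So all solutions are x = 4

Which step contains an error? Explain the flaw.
Step 4: Therefore x = 4

Step 4 incorrectly concludes that x = 4 is the only solution. The proof shows that x = 4 is A solution (existence), but does not show it is the ONLY solution (uniqueness). In fact, x = -4 is also a solution since (-4)^2 = 16. Finding one solution doesn't prove there are no others.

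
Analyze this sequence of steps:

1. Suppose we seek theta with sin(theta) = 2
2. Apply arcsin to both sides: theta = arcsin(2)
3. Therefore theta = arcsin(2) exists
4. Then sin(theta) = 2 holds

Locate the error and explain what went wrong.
Step 2: Apply arcsin to both sides: theta = arcsin(2)

Step 2 applies arcsin to 2. However, arcsin(x) is only defined for x in [-1, 1] because sin(theta) can only produce values in that range. Since |2| > 1, arcsin(2) is undefined. There is no angle whose sine equals 2.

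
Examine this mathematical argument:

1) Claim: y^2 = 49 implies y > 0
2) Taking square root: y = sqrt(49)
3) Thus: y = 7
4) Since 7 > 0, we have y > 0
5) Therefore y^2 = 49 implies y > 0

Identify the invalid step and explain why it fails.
Step 2: Taking square root: y = sqrt(49)

Step 2 takes the square root and assumes the positive root only. The equation y^2 = 49 actually has two solutions: y = 7 and y = -7. The proof silently assumes y > 0 without justification, then uses this assumption to conclude y > 0, which is circular. The counterexample y = -7 shows the claim is false.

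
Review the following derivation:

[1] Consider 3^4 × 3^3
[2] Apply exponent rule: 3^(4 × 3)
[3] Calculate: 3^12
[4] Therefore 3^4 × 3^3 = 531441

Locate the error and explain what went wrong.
Step 2: Apply exponent rule: 3^(4 × 3)

Step 2 incorrectly states that a^b × a^c = a^(b×c). The correct rule is a^b × a^c = a^(b+c). The actual value is 3^4 × 3^3 = 3^7 = 2187, not 3^12 = 531441.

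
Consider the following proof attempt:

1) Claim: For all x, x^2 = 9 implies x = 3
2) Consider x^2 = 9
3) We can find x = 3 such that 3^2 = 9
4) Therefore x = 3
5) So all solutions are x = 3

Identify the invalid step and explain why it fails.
Step 4: Therefore x = 3

Step 4 incorrectly concludes that x = 3 is the only solution. The proof shows that x = 3 is A solution (existence), but does not show it is the ONLY solution (uniqueness). In fact, x = -3 is also a solution since (-3)^2 = 9. Finding one solution doesn't prove there are no others.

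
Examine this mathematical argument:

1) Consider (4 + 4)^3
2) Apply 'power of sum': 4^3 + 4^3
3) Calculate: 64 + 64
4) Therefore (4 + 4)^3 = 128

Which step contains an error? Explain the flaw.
Step 2: Apply 'power of sum': 4^3 + 4^3

Step 2 incorrectly applies a non-existent rule '(a+b)^n = a^n + b^n'. This is false in general. The correct expansion uses the binomial theorem. The actual value is (4 + 4)^3 = 8^3 = 512, not 128.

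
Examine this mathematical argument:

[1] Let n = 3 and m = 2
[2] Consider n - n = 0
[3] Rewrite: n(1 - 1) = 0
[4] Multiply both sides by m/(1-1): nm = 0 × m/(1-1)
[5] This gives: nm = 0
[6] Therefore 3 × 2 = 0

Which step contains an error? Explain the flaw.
Step 4: Multiply both sides by m/(1-1): nm = 0 × m/(1-1)

Step 4 multiplies both sides by m/(1-1). However, 1-1 = 0, so this is multiplication by m/0, which is undefined. We cannot multiply by an undefined expression.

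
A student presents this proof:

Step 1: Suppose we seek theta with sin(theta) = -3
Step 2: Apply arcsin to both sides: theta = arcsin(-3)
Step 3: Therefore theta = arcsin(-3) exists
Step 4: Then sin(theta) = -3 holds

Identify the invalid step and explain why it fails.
Step 2: Apply arcsin to both sides: theta = arcsin(-3)

Step 2 applies arcsin to -3. However, arcsin(x) is only defined for x in [-1, 1] because sin(theta) can only produce values in that range. Since |-3| > 1, arcsin(-3) is undefined. There is no angle whose sine equals -3.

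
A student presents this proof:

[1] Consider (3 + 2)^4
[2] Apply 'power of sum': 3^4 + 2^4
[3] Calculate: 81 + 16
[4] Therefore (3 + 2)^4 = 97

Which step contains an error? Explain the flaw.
Step 2: Apply 'power of sum': 3^4 + 2^4

Step 2 incorrectly applies a non-existent rule '(a+b)^n = a^n + b^n'. This is false in general. The correct expansion uses the binomial theorem. The actual value is (3 + 2)^4 = 5^4 = 625, not 97.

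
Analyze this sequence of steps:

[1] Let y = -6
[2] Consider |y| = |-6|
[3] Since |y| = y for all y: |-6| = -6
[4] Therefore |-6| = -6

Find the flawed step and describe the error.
Step 3: Since |y| = y for all y: |-6| = -6

Step 3 incorrectly states that |y| = y for all y. The correct definition is |y| = y when y >= 0, and |y| = -y when y < 0. Since -6 < 0, we have |-6| = -(-6) = 6, not -6.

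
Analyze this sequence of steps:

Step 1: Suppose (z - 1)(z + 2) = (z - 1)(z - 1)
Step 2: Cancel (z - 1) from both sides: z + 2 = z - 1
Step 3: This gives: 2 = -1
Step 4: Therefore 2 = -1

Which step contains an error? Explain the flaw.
Step 2: Cancel (z - 1) from both sides: z + 2 = z - 1

Step 2 cancels (z - 1) from both sides. This is only valid if (z - 1) ≠ 0, i.e., z ≠ 1. When z = 1, both sides equal zero regardless of the other factors. The correct approach requires considering z = 1 as a separate case.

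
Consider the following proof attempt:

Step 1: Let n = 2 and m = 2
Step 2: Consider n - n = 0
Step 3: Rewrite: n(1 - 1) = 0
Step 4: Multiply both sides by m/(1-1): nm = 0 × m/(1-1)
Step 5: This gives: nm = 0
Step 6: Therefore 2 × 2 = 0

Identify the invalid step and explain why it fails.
Step 4: Multiply both sides by m/(1-1): nm = 0 × m/(1-1)

Step 4 multiplies both sides by m/(1-1). However, 1-1 = 0, so this is multiplication by m/0, which is undefined. We cannot multiply by an undefined expression.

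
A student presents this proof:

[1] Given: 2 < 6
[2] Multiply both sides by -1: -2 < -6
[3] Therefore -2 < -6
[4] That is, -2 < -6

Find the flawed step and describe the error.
Step 2: Multiply both sides by -1: -2 < -6

Step 2 multiplies both sides by -1 but fails to reverse the inequality sign. When multiplying (or dividing) an inequality by a negative number, the direction must be reversed. Since 2 < 6, we should get -2 > -6, i.e., -2 > -6.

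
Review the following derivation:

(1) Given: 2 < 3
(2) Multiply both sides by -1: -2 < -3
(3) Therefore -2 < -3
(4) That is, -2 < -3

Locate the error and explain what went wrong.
Step 2: Multiply both sides by -1: -2 < -3

Step 2 multiplies both sides by -1 but fails to reverse the inequality sign. When multiplying (or dividing) an inequality by a negative number, the direction must be reversed. Since 2 < 3, we should get -2 > -3, i.e., -2 > -3.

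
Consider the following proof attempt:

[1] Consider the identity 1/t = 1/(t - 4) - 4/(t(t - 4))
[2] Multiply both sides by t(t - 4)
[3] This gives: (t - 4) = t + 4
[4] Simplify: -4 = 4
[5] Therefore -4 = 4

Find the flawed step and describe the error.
Step 3: This gives: (t - 4) = t + 4

Step 3 makes a sign error when clearing denominators. Multiplying -4/(t(t - 4)) by t(t - 4) gives -4, not +4. The correct result is (t - 4) = t - 4, which is trivially true, not (t - 4) = t + 4. (Step 1 is a valid identity: 1/(t - 4) - 4/(t(t - 4)) = (t - 4)/(t(t - 4)) = 1/t.)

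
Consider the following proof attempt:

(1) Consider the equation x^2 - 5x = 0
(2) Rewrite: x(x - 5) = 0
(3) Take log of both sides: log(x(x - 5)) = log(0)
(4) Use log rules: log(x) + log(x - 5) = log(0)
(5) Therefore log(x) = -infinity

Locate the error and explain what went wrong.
Step 3: Take log of both sides: log(x(x - 5)) = log(0)

Step 3 takes the logarithm of both sides, resulting in log(0) on the right side. The logarithm is only defined for positive numbers; log(0) is undefined (approaches negative infinity). This operation is invalid.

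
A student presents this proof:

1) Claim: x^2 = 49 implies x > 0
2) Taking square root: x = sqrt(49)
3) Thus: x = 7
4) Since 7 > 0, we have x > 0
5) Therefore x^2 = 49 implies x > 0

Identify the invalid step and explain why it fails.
Step 2: Taking square root: x = sqrt(49)

Step 2 takes the square root and assumes the positive root only. The equation x^2 = 49 actually has two solutions: x = 7 and x = -7. The proof silently assumes x > 0 without justification, then uses this assumption to conclude x > 0, which is circular. The counterexample x = -7 shows the claim is false.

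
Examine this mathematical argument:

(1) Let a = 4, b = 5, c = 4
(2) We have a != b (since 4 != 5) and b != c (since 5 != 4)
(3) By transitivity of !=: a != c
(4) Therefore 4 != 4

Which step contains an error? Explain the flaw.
Step 3: By transitivity of !=: a != c

Step 3 incorrectly applies transitivity to the '!=' relation. Transitivity states: if a R b and b R c, then a R c. However, '!=' is not transitive. Counterexample: 4 != 5 and 5 != 4, but 4 = 4 (both equal 4). Transitivity holds for relations like <, <=, =, but not for !=.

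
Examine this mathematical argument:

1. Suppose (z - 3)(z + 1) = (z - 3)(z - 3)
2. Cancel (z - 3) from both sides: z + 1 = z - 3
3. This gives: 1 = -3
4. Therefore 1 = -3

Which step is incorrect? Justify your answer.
Step 2: Cancel (z - 3) from both sides: z + 1 = z - 3

Step 2 cancels (z - 3) from both sides. This is only valid if (z - 3) ≠ 0, i.e., z ≠ 3. When z = 3, both sides equal zero regardless of the other factors. The correct approach requires considering z = 3 as a separate case.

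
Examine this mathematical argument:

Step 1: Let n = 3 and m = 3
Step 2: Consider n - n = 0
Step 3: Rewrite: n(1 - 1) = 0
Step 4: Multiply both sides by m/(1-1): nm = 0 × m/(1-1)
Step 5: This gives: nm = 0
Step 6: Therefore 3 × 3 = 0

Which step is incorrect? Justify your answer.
Step 4: Multiply both sides by m/(1-1): nm = 0 × m/(1-1)

Step 4 multiplies both sides by m/(1-1). However, 1-1 = 0, so this is multiplication by m/0, which is undefined. We cannot multiply by an undefined expression.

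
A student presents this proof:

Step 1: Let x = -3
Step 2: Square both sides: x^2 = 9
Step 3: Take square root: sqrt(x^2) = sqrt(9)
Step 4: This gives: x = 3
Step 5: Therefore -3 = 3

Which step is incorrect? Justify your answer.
Step 4: This gives: x = 3

Step 4 incorrectly states that sqrt(x^2) = x. The correct identity is sqrt(x^2) = |x|. Since x = -3 < 0, we have sqrt(x^2) = |-3| = 3, not x = -3.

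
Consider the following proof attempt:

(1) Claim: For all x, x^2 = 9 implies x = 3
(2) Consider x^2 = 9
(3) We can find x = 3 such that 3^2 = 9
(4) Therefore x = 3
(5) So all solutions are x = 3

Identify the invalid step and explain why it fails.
Step 4: Therefore x = 3

Step 4 incorrectly concludes that x = 3 is the only solution. The proof shows that x = 3 is A solution (existence), but does not show it is the ONLY solution (uniqueness). In fact, x = -3 is also a solution since (-3)^2 = 9. Finding one solution doesn't prove there are no others.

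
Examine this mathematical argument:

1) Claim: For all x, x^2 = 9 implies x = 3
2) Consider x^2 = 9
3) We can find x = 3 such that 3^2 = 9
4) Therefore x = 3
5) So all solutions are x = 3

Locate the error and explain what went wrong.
Step 4: Therefore x = 3

Step 4 incorrectly concludes that x = 3 is the only solution. The proof shows that x = 3 is A solution (existence), but does not show it is the ONLY solution (uniqueness). In fact, x = -3 is also a solution since (-3)^2 = 9. Finding one solution doesn't prove there are no others.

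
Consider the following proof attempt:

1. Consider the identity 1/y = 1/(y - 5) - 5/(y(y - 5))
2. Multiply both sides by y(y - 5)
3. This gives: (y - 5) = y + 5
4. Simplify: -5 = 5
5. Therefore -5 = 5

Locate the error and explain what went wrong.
Step 3: This gives: (y - 5) = y + 5

Step 3 makes a sign error when clearing denominators. Multiplying -5/(y(y - 5)) by y(y - 5) gives -5, not +5. The correct result is (y - 5) = y - 5, which is trivially true, not (y - 5) = y + 5. (Step 1 is a valid identity: 1/(y - 5) - 5/(y(y - 5)) = (y - 5)/(y(y - 5)) = 1/y.)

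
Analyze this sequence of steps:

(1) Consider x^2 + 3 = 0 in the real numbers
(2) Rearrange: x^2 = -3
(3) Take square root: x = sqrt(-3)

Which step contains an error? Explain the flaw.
Step 3: Take square root: x = sqrt(-3)

Step 3 takes the square root of -3, which is negative. In the real number system, the square root of a negative number is undefined. The equation x^2 + 3 = 0 has no real solutions. Square roots of negative numbers only exist in the complex numbers.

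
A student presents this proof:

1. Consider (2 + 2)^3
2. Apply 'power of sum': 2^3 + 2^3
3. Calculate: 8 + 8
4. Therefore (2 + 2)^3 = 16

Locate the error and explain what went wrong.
Step 2: Apply 'power of sum': 2^3 + 2^3

Step 2 incorrectly applies a non-existent rule '(a+b)^n = a^n + b^n'. This is false in general. The correct expansion uses the binomial theorem. The actual value is (2 + 2)^3 = 4^3 = 64, not 16.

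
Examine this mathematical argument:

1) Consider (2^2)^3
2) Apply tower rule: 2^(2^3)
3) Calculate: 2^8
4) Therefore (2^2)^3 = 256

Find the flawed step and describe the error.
Step 2: Apply tower rule: 2^(2^3)

Step 2 incorrectly states that (a^b)^c = a^(b^c). The correct rule is (a^b)^c = a^(b×c). The actual value is (2^2)^3 = 2^6 = 64, not 2^8 = 256.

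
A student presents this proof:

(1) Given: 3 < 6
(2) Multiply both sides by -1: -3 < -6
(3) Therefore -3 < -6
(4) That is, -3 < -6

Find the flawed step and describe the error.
Step 2: Multiply both sides by -1: -3 < -6

Step 2 multiplies both sides by -1 but fails to reverse the inequality sign. When multiplying (or dividing) an inequality by a negative number, the direction must be reversed. Since 3 < 6, we should get -3 > -6, i.e., -3 > -6.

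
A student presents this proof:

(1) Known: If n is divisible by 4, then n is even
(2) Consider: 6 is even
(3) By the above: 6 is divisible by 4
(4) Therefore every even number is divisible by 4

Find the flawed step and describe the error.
Step 3: By the above: 6 is divisible by 4

Step 3 commits the fallacy of affirming the consequent. The known fact 'divisible by 4 → even' does NOT imply 'even → divisible by 4'. That would be the converse, which is false. For example, 6 is even but 6 ÷ 4 = 1.50, which is not an integer.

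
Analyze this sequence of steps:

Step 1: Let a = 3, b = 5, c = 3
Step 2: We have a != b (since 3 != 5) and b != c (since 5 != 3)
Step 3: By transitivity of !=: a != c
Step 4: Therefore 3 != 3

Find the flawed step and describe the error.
Step 3: By transitivity of !=: a != c

Step 3 incorrectly applies transitivity to the '!=' relation. Transitivity states: if a R b and b R c, then a R c. However, '!=' is not transitive. Counterexample: 3 != 5 and 5 != 3, but 3 = 3 (both equal 3). Transitivity holds for relations like <, <=, =, but not for !=.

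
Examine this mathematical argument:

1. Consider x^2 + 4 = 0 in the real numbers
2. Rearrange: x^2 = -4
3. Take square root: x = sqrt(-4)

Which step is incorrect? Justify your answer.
Step 3: Take square root: x = sqrt(-4)

Step 3 takes the square root of -4, which is negative. In the real number system, the square root of a negative number is undefined. The equation x^2 + 4 = 0 has no real solutions. Square roots of negative numbers only exist in the complex numbers.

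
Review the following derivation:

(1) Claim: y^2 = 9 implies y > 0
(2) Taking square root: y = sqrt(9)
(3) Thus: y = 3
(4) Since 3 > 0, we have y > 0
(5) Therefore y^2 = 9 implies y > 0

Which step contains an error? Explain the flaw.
Step 2: Taking square root: y = sqrt(9)

Step 2 takes the square root and assumes the positive root only. The equation y^2 = 9 actually has two solutions: y = 3 and y = -3. The proof silently assumes y > 0 without justification, then uses this assumption to conclude y > 0, which is circular. The counterexample y = -3 shows the claim is false.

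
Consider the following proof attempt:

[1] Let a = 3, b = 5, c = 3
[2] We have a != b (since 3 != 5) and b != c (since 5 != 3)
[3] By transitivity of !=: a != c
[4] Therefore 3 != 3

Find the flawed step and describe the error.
Step 3: By transitivity of !=: a != c

Step 3 incorrectly applies transitivity to the '!=' relation. Transitivity states: if a R b and b R c, then a R c. However, '!=' is not transitive. Counterexample: 3 != 5 and 5 != 3, but 3 = 3 (both equal 3). Transitivity holds for relations like <, <=, =, but not for !=.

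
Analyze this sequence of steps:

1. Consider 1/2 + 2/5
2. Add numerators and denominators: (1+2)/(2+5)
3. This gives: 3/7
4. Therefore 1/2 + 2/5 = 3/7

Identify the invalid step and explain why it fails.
Step 2: Add numerators and denominators: (1+2)/(2+5)

Step 2 incorrectly adds fractions by separately adding numerators and denominators. This is wrong. The correct method requires a common denominator: 1/2 + 2/5 = (1×5 + 2×2)/(2×5) = 9/10 = 9/10. The method used gives 3/7, which is different.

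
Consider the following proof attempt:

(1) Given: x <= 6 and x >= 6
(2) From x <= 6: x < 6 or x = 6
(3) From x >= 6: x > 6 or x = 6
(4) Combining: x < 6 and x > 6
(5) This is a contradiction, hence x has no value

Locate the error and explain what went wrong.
Step 4: Combining: x < 6 and x > 6

Step 4 incorrectly combines the conditions. From x <= 6 and x >= 6, the intersection is x = 6. The error treats the 'or' cases as 'and' requirements. The correct conclusion is that x = 6 is the unique solution, not that no solution exists.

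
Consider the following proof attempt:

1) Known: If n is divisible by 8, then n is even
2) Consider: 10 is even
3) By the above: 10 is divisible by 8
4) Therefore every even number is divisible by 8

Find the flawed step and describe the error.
Step 3: By the above: 10 is divisible by 8

Step 3 commits the fallacy of affirming the consequent. The known fact 'divisible by 8 → even' does NOT imply 'even → divisible by 8'. That would be the converse, which is false. For example, 10 is even but 10 ÷ 8 = 1.25, which is not an integer.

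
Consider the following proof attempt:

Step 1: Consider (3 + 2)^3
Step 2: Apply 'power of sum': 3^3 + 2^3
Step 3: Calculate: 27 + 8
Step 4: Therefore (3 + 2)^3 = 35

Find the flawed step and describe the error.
Step 2: Apply 'power of sum': 3^3 + 2^3

Step 2 incorrectly applies a non-existent rule '(a+b)^n = a^n + b^n'. This is false in general. The correct expansion uses the binomial theorem. The actual value is (3 + 2)^3 = 5^3 = 125, not 35.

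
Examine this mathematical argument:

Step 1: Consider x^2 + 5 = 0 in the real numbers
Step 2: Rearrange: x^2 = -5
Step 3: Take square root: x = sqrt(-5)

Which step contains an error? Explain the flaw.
Step 3: Take square root: x = sqrt(-5)

Step 3 takes the square root of -5, which is negative. In the real number system, the square root of a negative number is undefined. The equation x^2 + 5 = 0 has no real solutions. Square roots of negative numbers only exist in the complex numbers.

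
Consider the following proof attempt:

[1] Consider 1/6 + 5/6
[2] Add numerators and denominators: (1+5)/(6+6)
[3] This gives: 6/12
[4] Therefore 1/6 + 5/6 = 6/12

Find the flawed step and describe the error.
Step 2: Add numerators and denominators: (1+5)/(6+6)

Step 2 incorrectly adds fractions by separately adding numerators and denominators. This is wrong. The correct method requires a common denominator: 1/6 + 5/6 = (1×6 + 5×6)/(6×6) = 36/36 = 1. The method used gives 6/12, which is different.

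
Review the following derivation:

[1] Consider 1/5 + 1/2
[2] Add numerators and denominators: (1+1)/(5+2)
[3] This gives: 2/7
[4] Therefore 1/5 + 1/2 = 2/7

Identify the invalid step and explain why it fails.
Step 2: Add numerators and denominators: (1+1)/(5+2)

Step 2 incorrectly adds fractions by separately adding numerators and denominators. This is wrong. The correct method requires a common denominator: 1/5 + 1/2 = (1×2 + 1×5)/(5×2) = 7/10 = 7/10. The method used gives 2/7, which is different.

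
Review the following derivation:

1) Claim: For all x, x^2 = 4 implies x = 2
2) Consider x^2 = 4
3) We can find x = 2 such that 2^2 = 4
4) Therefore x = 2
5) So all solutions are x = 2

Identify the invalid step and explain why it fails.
Step 4: Therefore x = 2

Step 4 incorrectly concludes that x = 2 is the only solution. The proof shows that x = 2 is A solution (existence), but does not show it is the ONLY solution (uniqueness). In fact, x = -2 is also a solution since (-2)^2 = 4. Finding one solution doesn't prove there are no others.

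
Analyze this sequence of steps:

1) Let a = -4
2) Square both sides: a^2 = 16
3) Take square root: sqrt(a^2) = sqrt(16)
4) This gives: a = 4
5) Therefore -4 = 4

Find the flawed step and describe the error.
Step 4: This gives: a = 4

Step 4 incorrectly states that sqrt(a^2) = a. The correct identity is sqrt(a^2) = |a|. Since a = -4 < 0, we have sqrt(a^2) = |-4| = 4, not a = -4.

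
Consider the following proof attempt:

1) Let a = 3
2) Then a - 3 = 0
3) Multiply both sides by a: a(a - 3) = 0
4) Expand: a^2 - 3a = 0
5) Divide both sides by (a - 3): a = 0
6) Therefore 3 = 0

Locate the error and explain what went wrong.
Step 5: Divide both sides by (a - 3): a = 0

Step 5 divides both sides by (a - 3). However, since a = 3, we have (a - 3) = 0. Division by zero is undefined, making this step invalid.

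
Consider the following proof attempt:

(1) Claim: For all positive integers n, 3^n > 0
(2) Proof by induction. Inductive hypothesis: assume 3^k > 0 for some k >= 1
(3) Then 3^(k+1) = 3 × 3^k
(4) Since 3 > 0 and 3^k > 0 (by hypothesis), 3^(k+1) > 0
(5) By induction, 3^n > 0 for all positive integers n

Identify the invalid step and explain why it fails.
Step 5: By induction, 3^n > 0 for all positive integers n

Step 5 concludes the proof by induction, but no base case was ever established. A valid induction proof requires: (1) a base case proving 3^1 > 0, and (2) an inductive step showing IF 3^k > 0 THEN 3^(k+1) > 0. Steps 2-4 correctly establish the inductive step, but without the base case the conclusion in step 5 does not follow.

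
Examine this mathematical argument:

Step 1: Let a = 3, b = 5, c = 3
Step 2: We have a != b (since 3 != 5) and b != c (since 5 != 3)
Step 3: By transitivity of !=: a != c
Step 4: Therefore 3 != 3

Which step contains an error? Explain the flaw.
Step 3: By transitivity of !=: a != c

Step 3 incorrectly applies transitivity to the '!=' relation. Transitivity states: if a R b and b R c, then a R c. However, '!=' is not transitive. Counterexample: 3 != 5 and 5 != 3, but 3 = 3 (both equal 3). Transitivity holds for relations like <, <=, =, but not for !=.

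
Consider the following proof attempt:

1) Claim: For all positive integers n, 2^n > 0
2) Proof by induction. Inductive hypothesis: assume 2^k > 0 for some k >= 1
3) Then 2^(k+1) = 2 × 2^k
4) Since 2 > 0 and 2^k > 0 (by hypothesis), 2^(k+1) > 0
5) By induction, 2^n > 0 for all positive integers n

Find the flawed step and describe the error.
Step 5: By induction, 2^n > 0 for all positive integers n

Step 5 concludes the proof by induction, but no base case was ever established. A valid induction proof requires: (1) a base case proving 2^1 > 0, and (2) an inductive step showing IF 2^k > 0 THEN 2^(k+1) > 0. Steps 2-4 correctly establish the inductive step, but without the base case the conclusion in step 5 does not follow.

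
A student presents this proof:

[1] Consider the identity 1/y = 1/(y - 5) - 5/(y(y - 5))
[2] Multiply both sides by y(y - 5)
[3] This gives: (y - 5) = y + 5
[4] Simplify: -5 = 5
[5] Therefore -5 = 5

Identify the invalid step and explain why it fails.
Step 3: This gives: (y - 5) = y + 5

Step 3 makes a sign error when clearing denominators. Multiplying -5/(y(y - 5)) by y(y - 5) gives -5, not +5. The correct result is (y - 5) = y - 5, which is trivially true, not (y - 5) = y + 5. (Step 1 is a valid identity: 1/(y - 5) - 5/(y(y - 5)) = (y - 5)/(y(y - 5)) = 1/y.)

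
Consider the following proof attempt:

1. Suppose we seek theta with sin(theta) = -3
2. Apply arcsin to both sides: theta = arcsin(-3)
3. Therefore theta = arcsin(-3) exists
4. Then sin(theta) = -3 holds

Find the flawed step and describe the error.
Step 2: Apply arcsin to both sides: theta = arcsin(-3)

Step 2 applies arcsin to -3. However, arcsin(x) is only defined for x in [-1, 1] because sin(theta) can only produce values in that range. Since |-3| > 1, arcsin(-3) is undefined. There is no angle whose sine equals -3.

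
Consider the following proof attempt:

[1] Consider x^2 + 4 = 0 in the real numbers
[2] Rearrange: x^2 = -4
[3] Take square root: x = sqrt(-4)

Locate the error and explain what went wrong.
Step 3: Take square root: x = sqrt(-4)

Step 3 takes the square root of -4, which is negative. In the real number system, the square root of a negative number is undefined. The equation x^2 + 4 = 0 has no real solutions. Square roots of negative numbers only exist in the complex numbers.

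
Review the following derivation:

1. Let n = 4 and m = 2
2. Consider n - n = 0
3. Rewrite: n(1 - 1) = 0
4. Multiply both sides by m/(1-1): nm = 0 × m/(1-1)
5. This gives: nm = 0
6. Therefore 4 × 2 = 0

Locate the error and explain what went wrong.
Step 4: Multiply both sides by m/(1-1): nm = 0 × m/(1-1)

Step 4 multiplies both sides by m/(1-1). However, 1-1 = 0, so this is multiplication by m/0, which is undefined. We cannot multiply by an undefined expression.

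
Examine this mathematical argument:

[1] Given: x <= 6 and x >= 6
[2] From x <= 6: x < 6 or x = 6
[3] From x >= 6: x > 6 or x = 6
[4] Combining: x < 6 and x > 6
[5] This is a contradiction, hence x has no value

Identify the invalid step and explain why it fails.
Step 4: Combining: x < 6 and x > 6

Step 4 incorrectly combines the conditions. From x <= 6 and x >= 6, the intersection is x = 6. The error treats the 'or' cases as 'and' requirements. The correct conclusion is that x = 6 is the unique solution, not that no solution exists.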